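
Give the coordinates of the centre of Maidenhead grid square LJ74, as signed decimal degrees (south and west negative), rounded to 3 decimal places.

Field L=11, J=9: +11·20° lon, +9·10° lat → SW at lon 40°, lat 0°.
Square 7, 4: +7·2° lon, +4·1° lat → SW at lon 54°, lat 4°.
Cell spans 2° lon × 1° lat. Centre is SW corner plus half of each.
latitude 4.500, longitude 55.000.

4.500, 55.000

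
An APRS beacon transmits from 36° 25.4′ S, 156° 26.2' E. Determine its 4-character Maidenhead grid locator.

QF83

Shift to the Maidenhead origin (180°W, 90°S): lon 336.44, lat 53.58.
Field: 336.44/20 → 16 → Q, 53.58/10 → 5 → F; chars QF.
Square: 16.44/2 → 8, 3.58/1 → 3; chars 83.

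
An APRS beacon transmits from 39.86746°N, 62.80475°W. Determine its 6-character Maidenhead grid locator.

FM89ou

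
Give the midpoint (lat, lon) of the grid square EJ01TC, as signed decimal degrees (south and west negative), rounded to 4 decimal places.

1.1042, -98.3750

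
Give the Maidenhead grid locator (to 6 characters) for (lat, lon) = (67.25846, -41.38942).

GP97hg

Offset from 180°W / 90°S: lon 138.6106°, lat 157.2585°.
Field (20°×10°, letters A–R): lon ⌊138.6106/20⌋ = 6 → G; lat ⌊157.2585/10⌋ = 15 → P.
Square (2°×1°, digits 0–9): lon ⌊18.6106/2⌋ = 9; lat ⌊7.2585/1⌋ = 7.
Subsquare (5′×2.5′, letters a–x): lon ⌊0.6106/0.0833333⌋ = 7 → h; lat ⌊0.2585/0.0416667⌋ = 6 → g.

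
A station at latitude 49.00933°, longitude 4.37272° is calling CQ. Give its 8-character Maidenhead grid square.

JN29ea42

Add 180° to longitude and 90° to latitude: 184.37272, 139.00933.
Field: lon ⌊184.37272/20⌋ = 9 → J; lat ⌊139.00933/10⌋ = 13 → N.
Square: lon ⌊4.37272/2⌋ = 2; lat ⌊9.00933/1⌋ = 9.
Subsquare: lon ⌊0.37272/0.0833333⌋ = 4 → e; lat ⌊0.00933/0.0416667⌋ = 0 → a.
Extended square: lon ⌊0.03939/0.00833333⌋ = 4; lat ⌊0.00933/0.00416667⌋ = 2.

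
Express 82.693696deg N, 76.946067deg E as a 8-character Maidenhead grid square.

Add 180° to longitude and 90° to latitude: 256.94607, 172.69370.
Field: 256.94607/20 → 12 → M, 172.69370/10 → 17 → R; chars MR.
Square: 16.94607/2 → 8, 2.69370/1 → 2; chars 82.
Subsquare: 0.94607/0.0833333 → 11 → l, 0.69370/0.0416667 → 16 → q; chars lq.
Extended square: 0.02940/0.00833333 → 3, 0.02703/0.00416667 → 6; chars 36.

MR82lq36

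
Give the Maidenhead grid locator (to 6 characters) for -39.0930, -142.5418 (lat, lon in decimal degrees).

Offset from 180°W / 90°S: lon 37.4582°, lat 50.9070°.
Field: lon ⌊37.4582/20⌋ = 1 → B; lat ⌊50.9070/10⌋ = 5 → F.
Square: lon ⌊17.4582/2⌋ = 8; lat ⌊0.9070/1⌋ = 0.
Subsquare: lon ⌊1.4582/0.0833333⌋ = 17 → r; lat ⌊0.9070/0.0416667⌋ = 21 → v.

BF80rv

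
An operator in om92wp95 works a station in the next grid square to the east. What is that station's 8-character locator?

OM92xp05

Longitude extended square 9; +1 → 10, wraps to 0, carry into subsquare.
Longitude subsquare w = 22; +1 → 23 = x.
The latitude characters are unchanged.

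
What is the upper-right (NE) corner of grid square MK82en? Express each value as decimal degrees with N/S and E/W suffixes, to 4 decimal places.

12.5833° N, 76.4167° E

Field M=12, K=10: +12·20° lon, +10·10° lat → SW at lon 60°, lat 10°.
Square 8, 2: +8·2° lon, +2·1° lat → SW at lon 76°, lat 12°.
Subsquare e=4, n=13: +4·0.0833333° lon, +13·0.0416667° lat → SW at lon 76.3333°, lat 12.5417°.
Cell spans 0.0833333° lon × 0.0416667° lat. NE corner is SW corner plus one full cell.
latitude 12.5833° N, longitude 76.4167° E.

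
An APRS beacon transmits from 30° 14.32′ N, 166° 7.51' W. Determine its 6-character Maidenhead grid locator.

AM60wf

Add 180° to longitude and 90° to latitude: 13.8748, 120.2387.
Field: lon ⌊13.8748/20⌋ = 0 → A; lat ⌊120.2387/10⌋ = 12 → M.
Square: lon ⌊13.8748/2⌋ = 6; lat ⌊0.2387/1⌋ = 0.
Subsquare: lon ⌊1.8748/0.0833333⌋ = 22 → w; lat ⌊0.2387/0.0416667⌋ = 5 → f.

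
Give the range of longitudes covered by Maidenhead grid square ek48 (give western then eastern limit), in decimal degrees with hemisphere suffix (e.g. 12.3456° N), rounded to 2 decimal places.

Field E=4, K=10: +4·20° lon, +10·10° lat → SW at lon -100°, lat 10°.
Square 4, 8: +4·2° lon, +8·1° lat → SW at lon -92°, lat 18°.
Cell spans 2° lon × 1° lat.
west 92.00° W, east 90.00° W.

92.00° W, 90.00° W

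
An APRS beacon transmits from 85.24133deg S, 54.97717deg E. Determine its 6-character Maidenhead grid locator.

LA74ls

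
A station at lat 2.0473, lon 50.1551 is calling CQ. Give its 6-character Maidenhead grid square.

Add 180° to longitude and 90° to latitude: 230.1551, 92.0473.
Field: 230.1551/20 → 11 → L, 92.0473/10 → 9 → J; chars LJ.
Square: 10.1551/2 → 5, 2.0473/1 → 2; chars 52.
Subsquare: 0.1551/0.0833333 → 1 → b, 0.0473/0.0416667 → 1 → b; chars bb.

LJ52bb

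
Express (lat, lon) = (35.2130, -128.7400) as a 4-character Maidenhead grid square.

CM55

Add 180° to longitude and 90° to latitude: 51.26, 125.21.
Field: 51.26/20 → 2 → C, 125.21/10 → 12 → M; chars CM.
Square: 11.26/2 → 5, 5.21/1 → 5; chars 55.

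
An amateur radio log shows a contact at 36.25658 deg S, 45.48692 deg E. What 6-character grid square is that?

Offset from 180°W / 90°S: lon 225.4869°, lat 53.7434°.
Field: lon ⌊225.4869/20⌋ = 11 → L; lat ⌊53.7434/10⌋ = 5 → F.
Square: lon ⌊5.4869/2⌋ = 2; lat ⌊3.7434/1⌋ = 3.
Subsquare: lon ⌊1.4869/0.0833333⌋ = 17 → r; lat ⌊0.7434/0.0416667⌋ = 17 → r.

LF23rr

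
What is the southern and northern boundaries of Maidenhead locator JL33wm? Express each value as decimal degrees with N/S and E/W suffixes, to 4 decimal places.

23.5000° N, 23.5417° N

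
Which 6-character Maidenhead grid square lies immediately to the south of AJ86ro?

AJ86rn

Latitude subsquare o = 14; −1 → 13 = n.
The longitude characters are unchanged.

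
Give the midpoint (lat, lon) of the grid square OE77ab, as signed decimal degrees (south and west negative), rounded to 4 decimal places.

-42.9375, 114.0417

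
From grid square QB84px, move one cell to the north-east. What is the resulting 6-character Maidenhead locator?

Longitude subsquare p = 15; +1 → 16 = q.
Latitude subsquare x = 23; +1 → 24, wraps to 0 = a, carry into square.
Latitude square 4; +1 → 5.

QB85qa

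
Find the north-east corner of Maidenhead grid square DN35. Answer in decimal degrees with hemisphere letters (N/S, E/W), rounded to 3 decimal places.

Field D=3, N=13: +3·20° lon, +13·10° lat → SW at lon -120°, lat 40°.
Square 3, 5: +3·2° lon, +5·1° lat → SW at lon -114°, lat 45°.
Cell spans 2° lon × 1° lat. NE corner is SW corner plus one full cell.
latitude 46.000° N, longitude 112.000° W.

46.000° N, 112.000° W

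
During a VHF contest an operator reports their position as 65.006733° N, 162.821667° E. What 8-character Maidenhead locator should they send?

RP15ja81

Offset from 180°W / 90°S: lon 342.82167°, lat 155.00673°.
Field (20°×10°, letters A–R): 342.82167/20 → 17 → R, 155.00673/10 → 15 → P; chars RP.
Square (2°×1°, digits 0–9): 2.82167/2 → 1, 5.00673/1 → 5; chars 15.
Subsquare (5′×2.5′, letters a–x): 0.82167/0.0833333 → 9 → j, 0.00673/0.0416667 → 0 → a; chars ja.
Extended square (30″×15″, digits 0–9): 0.07167/0.00833333 → 8, 0.00673/0.00416667 → 1; chars 81.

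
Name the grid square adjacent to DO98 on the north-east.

Longitude square 9; +1 → 10, wraps to 0, carry into field.
Longitude field D = 3; +1 → 4 = E.
Latitude square 8; +1 → 9.

EO09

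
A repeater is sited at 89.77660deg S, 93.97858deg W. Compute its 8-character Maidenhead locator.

EA30af23

Shift to the Maidenhead origin (180°W, 90°S): lon 86.02142, lat 0.22340.
Field: lon ⌊86.02142/20⌋ = 4 → E; lat ⌊0.22340/10⌋ = 0 → A.
Square: lon ⌊6.02142/2⌋ = 3; lat ⌊0.22340/1⌋ = 0.
Subsquare: lon ⌊0.02142/0.0833333⌋ = 0 → a; lat ⌊0.22340/0.0416667⌋ = 5 → f.
Extended square: lon ⌊0.02142/0.00833333⌋ = 2; lat ⌊0.01507/0.00416667⌋ = 3.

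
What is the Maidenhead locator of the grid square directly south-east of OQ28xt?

Longitude subsquare x = 23; +1 → 24, wraps to 0 = a, carry into square.
Longitude square 2; +1 → 3.
Latitude subsquare t = 19; −1 → 18 = s.

OQ38as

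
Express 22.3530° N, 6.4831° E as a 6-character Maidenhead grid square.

JL32fi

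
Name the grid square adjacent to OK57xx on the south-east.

OK67aw

Longitude subsquare x = 23; +1 → 24, wraps to 0 = a, carry into square.
Longitude square 5; +1 → 6.
Latitude subsquare x = 23; −1 → 22 = w.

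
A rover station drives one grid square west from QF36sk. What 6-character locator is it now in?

Longitude subsquare s = 18; −1 → 17 = r.
The latitude characters are unchanged.

QF36rk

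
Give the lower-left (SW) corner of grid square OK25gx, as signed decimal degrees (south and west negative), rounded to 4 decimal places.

15.9583, 104.5000

Field O=14, K=10: +14·20° lon, +10·10° lat → SW at lon 100°, lat 10°.
Square 2, 5: +2·2° lon, +5·1° lat → SW at lon 104°, lat 15°.
Subsquare g=6, x=23: +6·0.0833333° lon, +23·0.0416667° lat → SW at lon 104.5°, lat 15.9583°.
latitude 15.9583, longitude 104.5000.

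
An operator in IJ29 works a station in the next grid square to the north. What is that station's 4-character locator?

IK20

Latitude square 9; +1 → 10, wraps to 0, carry into field.
Latitude field J = 9; +1 → 10 = K.
The longitude characters are unchanged.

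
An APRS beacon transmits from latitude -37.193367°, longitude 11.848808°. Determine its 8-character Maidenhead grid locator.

JF52wt13

Add 180° to longitude and 90° to latitude: 191.84881, 52.80663.
Field: 191.84881/20 → 9 → J, 52.80663/10 → 5 → F; chars JF.
Square: 11.84881/2 → 5, 2.80663/1 → 2; chars 52.
Subsquare: 1.84881/0.0833333 → 22 → w, 0.80663/0.0416667 → 19 → t; chars wt.
Extended square: 0.01547/0.00833333 → 1, 0.01497/0.00416667 → 3; chars 13.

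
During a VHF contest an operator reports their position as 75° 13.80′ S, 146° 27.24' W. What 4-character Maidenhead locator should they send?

BB64

Offset from 180°W / 90°S: lon 33.55°, lat 14.77°.
Field (20°×10°, letters A–R): lon ⌊33.55/20⌋ = 1 → B; lat ⌊14.77/10⌋ = 1 → B.
Square (2°×1°, digits 0–9): lon ⌊13.55/2⌋ = 6; lat ⌊4.77/1⌋ = 4.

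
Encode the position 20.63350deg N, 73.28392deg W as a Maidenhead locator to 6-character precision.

Shift to the Maidenhead origin (180°W, 90°S): lon 106.7161, lat 110.6335.
Field: lon ⌊106.7161/20⌋ = 5 → F; lat ⌊110.6335/10⌋ = 11 → L.
Square: lon ⌊6.7161/2⌋ = 3; lat ⌊0.6335/1⌋ = 0.
Subsquare: lon ⌊0.7161/0.0833333⌋ = 8 → i; lat ⌊0.6335/0.0416667⌋ = 15 → p.

FL30ip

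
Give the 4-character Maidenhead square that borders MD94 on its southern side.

Latitude square 4; −1 → 3.
The longitude characters are unchanged.

MD93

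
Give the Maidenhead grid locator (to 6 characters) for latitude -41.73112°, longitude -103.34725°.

DE88hg

Offset from 180°W / 90°S: lon 76.6527°, lat 48.2689°.
Field: lon ⌊76.6527/20⌋ = 3 → D; lat ⌊48.2689/10⌋ = 4 → E.
Square: lon ⌊16.6527/2⌋ = 8; lat ⌊8.2689/1⌋ = 8.
Subsquare: lon ⌊0.6527/0.0833333⌋ = 7 → h; lat ⌊0.2689/0.0416667⌋ = 6 → g.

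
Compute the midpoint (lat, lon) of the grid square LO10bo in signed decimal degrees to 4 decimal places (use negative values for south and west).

50.6042, 42.1250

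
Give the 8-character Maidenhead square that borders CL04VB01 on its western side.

CL04ub91

Longitude extended square 0; −1 → -1, wraps to 9, carry into subsquare.
Longitude subsquare v = 21; −1 → 20 = u.
The latitude characters are unchanged.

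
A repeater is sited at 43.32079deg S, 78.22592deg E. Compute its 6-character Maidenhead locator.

Add 180° to longitude and 90° to latitude: 258.2259, 46.6792.
Field (20°×10°, letters A–R): 258.2259/20 → 12 → M, 46.6792/10 → 4 → E; chars ME.
Square (2°×1°, digits 0–9): 18.2259/2 → 9, 6.6792/1 → 6; chars 96.
Subsquare (5′×2.5′, letters a–x): 0.2259/0.0833333 → 2 → c, 0.6792/0.0416667 → 16 → q; chars cq.

ME96cq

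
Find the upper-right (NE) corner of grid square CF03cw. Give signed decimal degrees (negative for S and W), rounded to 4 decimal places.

Field C=2, F=5: +2·20° lon, +5·10° lat → SW at lon -140°, lat -40°.
Square 0, 3: +0·2° lon, +3·1° lat → SW at lon -140°, lat -37°.
Subsquare c=2, w=22: +2·0.0833333° lon, +22·0.0416667° lat → SW at lon -139.833°, lat -36.0833°.
Cell spans 0.0833333° lon × 0.0416667° lat. NE corner is SW corner plus one full cell.
latitude -36.0417, longitude -139.7500.

-36.0417, -139.7500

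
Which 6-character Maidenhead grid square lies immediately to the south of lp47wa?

Latitude subsquare a = 0; −1 → -1, wraps to 23 = x, carry into square.
Latitude square 7; −1 → 6.
The longitude characters are unchanged.

LP46wx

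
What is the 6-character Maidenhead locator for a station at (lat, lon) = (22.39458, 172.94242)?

Offset from 180°W / 90°S: lon 352.9424°, lat 112.3946°.
Field: 352.9424/20 → 17 → R, 112.3946/10 → 11 → L; chars RL.
Square: 12.9424/2 → 6, 2.3946/1 → 2; chars 62.
Subsquare: 0.9424/0.0833333 → 11 → l, 0.3946/0.0416667 → 9 → j; chars lj.

RL62lj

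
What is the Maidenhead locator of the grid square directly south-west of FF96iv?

FF96hu

Longitude subsquare i = 8; −1 → 7 = h.
Latitude subsquare v = 21; −1 → 20 = u.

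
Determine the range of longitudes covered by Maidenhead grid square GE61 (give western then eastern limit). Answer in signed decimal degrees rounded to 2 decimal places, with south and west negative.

-48.00, -46.00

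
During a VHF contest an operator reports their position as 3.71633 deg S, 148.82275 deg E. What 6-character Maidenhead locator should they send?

Shift to the Maidenhead origin (180°W, 90°S): lon 328.8228, lat 86.2837.
Field: 328.8228/20 → 16 → Q, 86.2837/10 → 8 → I; chars QI.
Square: 8.8228/2 → 4, 6.2837/1 → 6; chars 46.
Subsquare: 0.8228/0.0833333 → 9 → j, 0.2837/0.0416667 → 6 → g; chars jg.

QI46jg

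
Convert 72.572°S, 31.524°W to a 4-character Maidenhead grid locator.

HB47

Add 180° to longitude and 90° to latitude: 148.48, 17.43.
Field: lon ⌊148.48/20⌋ = 7 → H; lat ⌊17.43/10⌋ = 1 → B.
Square: lon ⌊8.48/2⌋ = 4; lat ⌊7.43/1⌋ = 7.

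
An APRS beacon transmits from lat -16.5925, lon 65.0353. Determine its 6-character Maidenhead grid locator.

MH23mj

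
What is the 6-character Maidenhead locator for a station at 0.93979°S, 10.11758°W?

II49wb

Shift to the Maidenhead origin (180°W, 90°S): lon 169.8824, lat 89.0602.
Field: lon ⌊169.8824/20⌋ = 8 → I; lat ⌊89.0602/10⌋ = 8 → I.
Square: lon ⌊9.8824/2⌋ = 4; lat ⌊9.0602/1⌋ = 9.
Subsquare: lon ⌊1.8824/0.0833333⌋ = 22 → w; lat ⌊0.0602/0.0416667⌋ = 1 → b.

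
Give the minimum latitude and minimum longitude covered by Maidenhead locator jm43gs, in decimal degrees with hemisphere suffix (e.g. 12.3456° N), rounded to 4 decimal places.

33.7500° N, 8.5000° E

Field J=9, M=12: +9·20° lon, +12·10° lat → SW at lon 0°, lat 30°.
Square 4, 3: +4·2° lon, +3·1° lat → SW at lon 8°, lat 33°.
Subsquare g=6, s=18: +6·0.0833333° lon, +18·0.0416667° lat → SW at lon 8.5°, lat 33.75°.
latitude 33.7500° N, longitude 8.5000° E.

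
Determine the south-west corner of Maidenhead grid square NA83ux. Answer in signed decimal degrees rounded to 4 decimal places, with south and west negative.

-86.0417, 97.6667

Field N=13, A=0: +13·20° lon, +0·10° lat → SW at lon 80°, lat -90°.
Square 8, 3: +8·2° lon, +3·1° lat → SW at lon 96°, lat -87°.
Subsquare u=20, x=23: +20·0.0833333° lon, +23·0.0416667° lat → SW at lon 97.6667°, lat -86.0417°.
latitude -86.0417, longitude 97.6667.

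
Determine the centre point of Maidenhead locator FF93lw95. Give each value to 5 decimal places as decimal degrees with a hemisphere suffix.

36.06042° S, 61.00417° W

Field F=5, F=5: +5·20° lon, +5·10° lat → SW at lon -80°, lat -40°.
Square 9, 3: +9·2° lon, +3·1° lat → SW at lon -62°, lat -37°.
Subsquare l=11, w=22: +11·0.0833333° lon, +22·0.0416667° lat → SW at lon -61.0833°, lat -36.0833°.
Extended square 9, 5: +9·0.00833333° lon, +5·0.00416667° lat → SW at lon -61.0083°, lat -36.0625°.
Cell spans 0.00833333° lon × 0.00416667° lat. Centre is SW corner plus half of each.
latitude 36.06042° S, longitude 61.00417° W.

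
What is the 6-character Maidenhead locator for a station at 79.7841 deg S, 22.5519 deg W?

HB80rf

Shift to the Maidenhead origin (180°W, 90°S): lon 157.4481, lat 10.2159.
Field (20°×10°, letters A–R): 157.4481/20 → 7 → H, 10.2159/10 → 1 → B; chars HB.
Square (2°×1°, digits 0–9): 17.4481/2 → 8, 0.2159/1 → 0; chars 80.
Subsquare (5′×2.5′, letters a–x): 1.4481/0.0833333 → 17 → r, 0.2159/0.0416667 → 5 → f; chars rf.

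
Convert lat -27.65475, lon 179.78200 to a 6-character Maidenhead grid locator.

RG92vi

Shift to the Maidenhead origin (180°W, 90°S): lon 359.7820, lat 62.3453.
Field (20°×10°, letters A–R): 359.7820/20 → 17 → R, 62.3453/10 → 6 → G; chars RG.
Square (2°×1°, digits 0–9): 19.7820/2 → 9, 2.3453/1 → 2; chars 92.
Subsquare (5′×2.5′, letters a–x): 1.7820/0.0833333 → 21 → v, 0.3453/0.0416667 → 8 → i; chars vi.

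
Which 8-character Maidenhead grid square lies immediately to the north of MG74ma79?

Latitude extended square 9; +1 → 10, wraps to 0, carry into subsquare.
Latitude subsquare a = 0; +1 → 1 = b.
The longitude characters are unchanged.

MG74mb70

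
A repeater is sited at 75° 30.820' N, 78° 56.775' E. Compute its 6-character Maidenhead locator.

MQ95lm

Shift to the Maidenhead origin (180°W, 90°S): lon 258.9463, lat 165.5137.
Field: lon ⌊258.9463/20⌋ = 12 → M; lat ⌊165.5137/10⌋ = 16 → Q.
Square: lon ⌊18.9463/2⌋ = 9; lat ⌊5.5137/1⌋ = 5.
Subsquare: lon ⌊0.9463/0.0833333⌋ = 11 → l; lat ⌊0.5137/0.0416667⌋ = 12 → m.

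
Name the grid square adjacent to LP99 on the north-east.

Longitude square 9; +1 → 10, wraps to 0, carry into field.
Longitude field L = 11; +1 → 12 = M.
Latitude square 9; +1 → 10, wraps to 0, carry into field.
Latitude field P = 15; +1 → 16 = Q.

MQ00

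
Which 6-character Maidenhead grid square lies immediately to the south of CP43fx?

CP43fw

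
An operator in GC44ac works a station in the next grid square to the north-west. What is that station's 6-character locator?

GC34xd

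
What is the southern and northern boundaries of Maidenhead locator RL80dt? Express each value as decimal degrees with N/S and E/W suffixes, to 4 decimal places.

20.7917° N, 20.8333° N

Field R=17, L=11: +17·20° lon, +11·10° lat → SW at lon 160°, lat 20°.
Square 8, 0: +8·2° lon, +0·1° lat → SW at lon 176°, lat 20°.
Subsquare d=3, t=19: +3·0.0833333° lon, +19·0.0416667° lat → SW at lon 176.25°, lat 20.7917°.
Cell spans 0.0833333° lon × 0.0416667° lat.
south 20.7917° N, north 20.8333° N.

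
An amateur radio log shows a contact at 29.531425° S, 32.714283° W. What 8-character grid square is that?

Add 180° to longitude and 90° to latitude: 147.28572, 60.46858.
Field: 147.28572/20 → 7 → H, 60.46858/10 → 6 → G; chars HG.
Square: 7.28572/2 → 3, 0.46858/1 → 0; chars 30.
Subsquare: 1.28572/0.0833333 → 15 → p, 0.46858/0.0416667 → 11 → l; chars pl.
Extended square: 0.03572/0.00833333 → 4, 0.01024/0.00416667 → 2; chars 42.

HG30pl42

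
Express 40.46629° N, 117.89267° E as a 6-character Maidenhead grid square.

ON80wl

Shift to the Maidenhead origin (180°W, 90°S): lon 297.8927, lat 130.4663.
Field: 297.8927/20 → 14 → O, 130.4663/10 → 13 → N; chars ON.
Square: 17.8927/2 → 8, 0.4663/1 → 0; chars 80.
Subsquare: 1.8927/0.0833333 → 22 → w, 0.4663/0.0416667 → 11 → l; chars wl.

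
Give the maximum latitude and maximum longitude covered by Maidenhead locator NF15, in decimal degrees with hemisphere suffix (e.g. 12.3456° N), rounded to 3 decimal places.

Field N=13, F=5: +13·20° lon, +5·10° lat → SW at lon 80°, lat -40°.
Square 1, 5: +1·2° lon, +5·1° lat → SW at lon 82°, lat -35°.
Cell spans 2° lon × 1° lat. NE corner is SW corner plus one full cell.
latitude 34.000° S, longitude 84.000° E.

34.000° S, 84.000° E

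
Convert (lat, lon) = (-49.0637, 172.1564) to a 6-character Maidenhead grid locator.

Offset from 180°W / 90°S: lon 352.1564°, lat 40.9363°.
Field: 352.1564/20 → 17 → R, 40.9363/10 → 4 → E; chars RE.
Square: 12.1564/2 → 6, 0.9363/1 → 0; chars 60.
Subsquare: 0.1564/0.0833333 → 1 → b, 0.9363/0.0416667 → 22 → w; chars bw.

RE60bw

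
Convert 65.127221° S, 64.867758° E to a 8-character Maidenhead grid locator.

Add 180° to longitude and 90° to latitude: 244.86776, 24.87278.
Field: 244.86776/20 → 12 → M, 24.87278/10 → 2 → C; chars MC.
Square: 4.86776/2 → 2, 4.87278/1 → 4; chars 24.
Subsquare: 0.86776/0.0833333 → 10 → k, 0.87278/0.0416667 → 20 → u; chars ku.
Extended square: 0.03442/0.00833333 → 4, 0.03945/0.00416667 → 9; chars 49.

MC24ku49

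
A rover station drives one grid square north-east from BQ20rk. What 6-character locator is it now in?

BQ20sl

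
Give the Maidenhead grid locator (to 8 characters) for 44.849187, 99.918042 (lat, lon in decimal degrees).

NN94xu03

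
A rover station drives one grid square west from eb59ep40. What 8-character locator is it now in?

EB59ep30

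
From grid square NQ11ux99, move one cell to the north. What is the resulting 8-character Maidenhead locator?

Latitude extended square 9; +1 → 10, wraps to 0, carry into subsquare.
Latitude subsquare x = 23; +1 → 24, wraps to 0 = a, carry into square.
Latitude square 1; +1 → 2.
The longitude characters are unchanged.

NQ12ua90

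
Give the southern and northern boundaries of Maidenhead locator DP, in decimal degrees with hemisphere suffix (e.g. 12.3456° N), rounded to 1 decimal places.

60.0° N, 70.0° N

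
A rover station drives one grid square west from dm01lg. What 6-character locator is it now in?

Longitude subsquare l = 11; −1 → 10 = k.
The latitude characters are unchanged.

DM01kg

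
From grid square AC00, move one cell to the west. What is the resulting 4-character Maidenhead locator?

RC90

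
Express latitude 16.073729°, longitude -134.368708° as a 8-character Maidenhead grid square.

CK26tb57

Shift to the Maidenhead origin (180°W, 90°S): lon 45.63129, lat 106.07373.
Field (20°×10°, letters A–R): 45.63129/20 → 2 → C, 106.07373/10 → 10 → K; chars CK.
Square (2°×1°, digits 0–9): 5.63129/2 → 2, 6.07373/1 → 6; chars 26.
Subsquare (5′×2.5′, letters a–x): 1.63129/0.0833333 → 19 → t, 0.07373/0.0416667 → 1 → b; chars tb.
Extended square (30″×15″, digits 0–9): 0.04796/0.00833333 → 5, 0.03206/0.00416667 → 7; chars 57.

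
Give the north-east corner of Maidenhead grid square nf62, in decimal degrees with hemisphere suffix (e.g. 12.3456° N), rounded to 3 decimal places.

Field N=13, F=5: +13·20° lon, +5·10° lat → SW at lon 80°, lat -40°.
Square 6, 2: +6·2° lon, +2·1° lat → SW at lon 92°, lat -38°.
Cell spans 2° lon × 1° lat. NE corner is SW corner plus one full cell.
latitude 37.000° S, longitude 94.000° E.

37.000° S, 94.000° E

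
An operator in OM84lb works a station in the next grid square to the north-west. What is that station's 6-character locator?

OM84kc

Longitude subsquare l = 11; −1 → 10 = k.
Latitude subsquare b = 1; +1 → 2 = c.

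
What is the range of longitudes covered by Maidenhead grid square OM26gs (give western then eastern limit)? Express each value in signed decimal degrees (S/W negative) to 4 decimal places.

Field O=14, M=12: +14·20° lon, +12·10° lat → SW at lon 100°, lat 30°.
Square 2, 6: +2·2° lon, +6·1° lat → SW at lon 104°, lat 36°.
Subsquare g=6, s=18: +6·0.0833333° lon, +18·0.0416667° lat → SW at lon 104.5°, lat 36.75°.
Cell spans 0.0833333° lon × 0.0416667° lat.
west 104.5000, east 104.5833.

104.5000, 104.5833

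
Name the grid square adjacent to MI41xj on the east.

MI51aj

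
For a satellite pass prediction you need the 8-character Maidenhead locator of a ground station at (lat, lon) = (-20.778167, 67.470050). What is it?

MG39rf63

Offset from 180°W / 90°S: lon 247.47005°, lat 69.22183°.
Field: 247.47005/20 → 12 → M, 69.22183/10 → 6 → G; chars MG.
Square: 7.47005/2 → 3, 9.22183/1 → 9; chars 39.
Subsquare: 1.47005/0.0833333 → 17 → r, 0.22183/0.0416667 → 5 → f; chars rf.
Extended square: 0.05338/0.00833333 → 6, 0.01350/0.00416667 → 3; chars 63.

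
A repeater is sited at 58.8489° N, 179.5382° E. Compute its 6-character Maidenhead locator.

RO98su

Shift to the Maidenhead origin (180°W, 90°S): lon 359.5382, lat 148.8489.
Field: 359.5382/20 → 17 → R, 148.8489/10 → 14 → O; chars RO.
Square: 19.5382/2 → 9, 8.8489/1 → 8; chars 98.
Subsquare: 1.5382/0.0833333 → 18 → s, 0.8489/0.0416667 → 20 → u; chars su.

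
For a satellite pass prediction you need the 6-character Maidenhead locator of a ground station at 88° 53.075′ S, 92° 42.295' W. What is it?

EA31pc

Add 180° to longitude and 90° to latitude: 87.2951, 1.1154.
Field: lon ⌊87.2951/20⌋ = 4 → E; lat ⌊1.1154/10⌋ = 0 → A.
Square: lon ⌊7.2951/2⌋ = 3; lat ⌊1.1154/1⌋ = 1.
Subsquare: lon ⌊1.2951/0.0833333⌋ = 15 → p; lat ⌊0.1154/0.0416667⌋ = 2 → c.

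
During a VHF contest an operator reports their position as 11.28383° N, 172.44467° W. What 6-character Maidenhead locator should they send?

AK31sg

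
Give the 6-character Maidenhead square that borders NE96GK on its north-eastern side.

Longitude subsquare g = 6; +1 → 7 = h.
Latitude subsquare k = 10; +1 → 11 = l.

NE96hl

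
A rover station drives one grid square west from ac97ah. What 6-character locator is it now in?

Longitude subsquare a = 0; −1 → -1, wraps to 23 = x, carry into square.
Longitude square 9; −1 → 8.
The latitude characters are unchanged.

AC87xh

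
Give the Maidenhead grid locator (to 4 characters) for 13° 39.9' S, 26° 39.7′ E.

Add 180° to longitude and 90° to latitude: 206.66, 76.34.
Field (20°×10°, letters A–R): 206.66/20 → 10 → K, 76.34/10 → 7 → H; chars KH.
Square (2°×1°, digits 0–9): 6.66/2 → 3, 6.34/1 → 6; chars 36.

KH36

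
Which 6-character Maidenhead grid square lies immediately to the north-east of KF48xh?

Longitude subsquare x = 23; +1 → 24, wraps to 0 = a, carry into square.
Longitude square 4; +1 → 5.
Latitude subsquare h = 7; +1 → 8 = i.

KF58ai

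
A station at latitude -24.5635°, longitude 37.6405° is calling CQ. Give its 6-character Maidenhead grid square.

Shift to the Maidenhead origin (180°W, 90°S): lon 217.6405, lat 65.4365.
Field (20°×10°, letters A–R): 217.6405/20 → 10 → K, 65.4365/10 → 6 → G; chars KG.
Square (2°×1°, digits 0–9): 17.6405/2 → 8, 5.4365/1 → 5; chars 85.
Subsquare (5′×2.5′, letters a–x): 1.6405/0.0833333 → 19 → t, 0.4365/0.0416667 → 10 → k; chars tk.

KG85tk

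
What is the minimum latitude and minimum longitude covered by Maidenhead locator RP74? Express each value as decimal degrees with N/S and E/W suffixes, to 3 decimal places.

Field R=17, P=15: +17·20° lon, +15·10° lat → SW at lon 160°, lat 60°.
Square 7, 4: +7·2° lon, +4·1° lat → SW at lon 174°, lat 64°.
latitude 64.000° N, longitude 174.000° E.

64.000° N, 174.000° E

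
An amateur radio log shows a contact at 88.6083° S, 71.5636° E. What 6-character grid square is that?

MA51sj

Offset from 180°W / 90°S: lon 251.5636°, lat 1.3917°.
Field: lon ⌊251.5636/20⌋ = 12 → M; lat ⌊1.3917/10⌋ = 0 → A.
Square: lon ⌊11.5636/2⌋ = 5; lat ⌊1.3917/1⌋ = 1.
Subsquare: lon ⌊1.5636/0.0833333⌋ = 18 → s; lat ⌊0.3917/0.0416667⌋ = 9 → j.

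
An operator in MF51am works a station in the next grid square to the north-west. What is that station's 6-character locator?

MF41xn

Longitude subsquare a = 0; −1 → -1, wraps to 23 = x, carry into square.
Longitude square 5; −1 → 4.
Latitude subsquare m = 12; +1 → 13 = n.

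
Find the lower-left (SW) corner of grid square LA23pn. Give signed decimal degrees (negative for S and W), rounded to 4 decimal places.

Field L=11, A=0: +11·20° lon, +0·10° lat → SW at lon 40°, lat -90°.
Square 2, 3: +2·2° lon, +3·1° lat → SW at lon 44°, lat -87°.
Subsquare p=15, n=13: +15·0.0833333° lon, +13·0.0416667° lat → SW at lon 45.25°, lat -86.4583°.
latitude -86.4583, longitude 45.2500.

-86.4583, 45.2500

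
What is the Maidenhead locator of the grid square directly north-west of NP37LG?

NP37kh

Longitude subsquare l = 11; −1 → 10 = k.
Latitude subsquare g = 6; +1 → 7 = h.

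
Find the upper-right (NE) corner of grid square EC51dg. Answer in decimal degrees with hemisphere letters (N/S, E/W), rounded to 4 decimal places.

Field E=4, C=2: +4·20° lon, +2·10° lat → SW at lon -100°, lat -70°.
Square 5, 1: +5·2° lon, +1·1° lat → SW at lon -90°, lat -69°.
Subsquare d=3, g=6: +3·0.0833333° lon, +6·0.0416667° lat → SW at lon -89.75°, lat -68.75°.
Cell spans 0.0833333° lon × 0.0416667° lat. NE corner is SW corner plus one full cell.
latitude 68.7083° S, longitude 89.6667° W.

68.7083° S, 89.6667° W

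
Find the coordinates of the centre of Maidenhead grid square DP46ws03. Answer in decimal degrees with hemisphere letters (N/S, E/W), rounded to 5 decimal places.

Field D=3, P=15: +3·20° lon, +15·10° lat → SW at lon -120°, lat 60°.
Square 4, 6: +4·2° lon, +6·1° lat → SW at lon -112°, lat 66°.
Subsquare w=22, s=18: +22·0.0833333° lon, +18·0.0416667° lat → SW at lon -110.167°, lat 66.75°.
Extended square 0, 3: +0·0.00833333° lon, +3·0.00416667° lat → SW at lon -110.167°, lat 66.7625°.
Cell spans 0.00833333° lon × 0.00416667° lat. Centre is SW corner plus half of each.
latitude 66.76458° N, longitude 110.16250° W.

66.76458° N, 110.16250° W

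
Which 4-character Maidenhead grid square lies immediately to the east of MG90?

NG00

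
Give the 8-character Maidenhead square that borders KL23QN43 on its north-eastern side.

KL23qn54

Longitude extended square 4; +1 → 5.
Latitude extended square 3; +1 → 4.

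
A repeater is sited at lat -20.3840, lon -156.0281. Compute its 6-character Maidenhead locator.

BG19xo

Add 180° to longitude and 90° to latitude: 23.9719, 69.6160.
Field: 23.9719/20 → 1 → B, 69.6160/10 → 6 → G; chars BG.
Square: 3.9719/2 → 1, 9.6160/1 → 9; chars 19.
Subsquare: 1.9719/0.0833333 → 23 → x, 0.6160/0.0416667 → 14 → o; chars xo.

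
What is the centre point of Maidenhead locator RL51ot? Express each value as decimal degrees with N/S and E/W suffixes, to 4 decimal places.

Field R=17, L=11: +17·20° lon, +11·10° lat → SW at lon 160°, lat 20°.
Square 5, 1: +5·2° lon, +1·1° lat → SW at lon 170°, lat 21°.
Subsquare o=14, t=19: +14·0.0833333° lon, +19·0.0416667° lat → SW at lon 171.167°, lat 21.7917°.
Cell spans 0.0833333° lon × 0.0416667° lat. Centre is SW corner plus half of each.
latitude 21.8125° N, longitude 171.2083° E.

21.8125° N, 171.2083° E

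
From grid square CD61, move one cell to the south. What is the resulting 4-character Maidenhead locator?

CD60

Latitude square 1; −1 → 0.
The longitude characters are unchanged.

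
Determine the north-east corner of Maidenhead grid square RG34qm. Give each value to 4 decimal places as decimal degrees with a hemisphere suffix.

25.4583° S, 167.4167° E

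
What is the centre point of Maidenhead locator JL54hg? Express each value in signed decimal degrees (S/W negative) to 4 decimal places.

Field J=9, L=11: +9·20° lon, +11·10° lat → SW at lon 0°, lat 20°.
Square 5, 4: +5·2° lon, +4·1° lat → SW at lon 10°, lat 24°.
Subsquare h=7, g=6: +7·0.0833333° lon, +6·0.0416667° lat → SW at lon 10.5833°, lat 24.25°.
Cell spans 0.0833333° lon × 0.0416667° lat. Centre is SW corner plus half of each.
latitude 24.2708, longitude 10.6250.

24.2708, 10.6250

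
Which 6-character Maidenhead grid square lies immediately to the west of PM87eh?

PM87dh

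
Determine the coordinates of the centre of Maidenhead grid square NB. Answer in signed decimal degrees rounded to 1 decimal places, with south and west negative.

Field N=13, B=1: +13·20° lon, +1·10° lat → SW at lon 80°, lat -80°.
Cell spans 20° lon × 10° lat. Centre is SW corner plus half of each.
latitude -75.0, longitude 90.0.

-75.0, 90.0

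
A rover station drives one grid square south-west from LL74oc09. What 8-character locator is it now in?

Longitude extended square 0; −1 → -1, wraps to 9, carry into subsquare.
Longitude subsquare o = 14; −1 → 13 = n.
Latitude extended square 9; −1 → 8.

LL74nc98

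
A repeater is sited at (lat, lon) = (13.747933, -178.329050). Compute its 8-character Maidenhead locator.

AK03ur09

Shift to the Maidenhead origin (180°W, 90°S): lon 1.67095, lat 103.74793.
Field: lon ⌊1.67095/20⌋ = 0 → A; lat ⌊103.74793/10⌋ = 10 → K.
Square: lon ⌊1.67095/2⌋ = 0; lat ⌊3.74793/1⌋ = 3.
Subsquare: lon ⌊1.67095/0.0833333⌋ = 20 → u; lat ⌊0.74793/0.0416667⌋ = 17 → r.
Extended square: lon ⌊0.00428/0.00833333⌋ = 0; lat ⌊0.03960/0.00416667⌋ = 9.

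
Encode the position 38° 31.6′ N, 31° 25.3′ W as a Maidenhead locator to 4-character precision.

HM48

Shift to the Maidenhead origin (180°W, 90°S): lon 148.58, lat 128.53.
Field: 148.58/20 → 7 → H, 128.53/10 → 12 → M; chars HM.
Square: 8.58/2 → 4, 8.53/1 → 8; chars 48.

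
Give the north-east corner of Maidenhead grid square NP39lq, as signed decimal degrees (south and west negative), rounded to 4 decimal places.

69.7083, 87.0000

Field N=13, P=15: +13·20° lon, +15·10° lat → SW at lon 80°, lat 60°.
Square 3, 9: +3·2° lon, +9·1° lat → SW at lon 86°, lat 69°.
Subsquare l=11, q=16: +11·0.0833333° lon, +16·0.0416667° lat → SW at lon 86.9167°, lat 69.6667°.
Cell spans 0.0833333° lon × 0.0416667° lat. NE corner is SW corner plus one full cell.
latitude 69.7083, longitude 87.0000.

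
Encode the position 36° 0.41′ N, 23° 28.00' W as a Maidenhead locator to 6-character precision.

HM86ga

Shift to the Maidenhead origin (180°W, 90°S): lon 156.5333, lat 126.0068.
Field (20°×10°, letters A–R): 156.5333/20 → 7 → H, 126.0068/10 → 12 → M; chars HM.
Square (2°×1°, digits 0–9): 16.5333/2 → 8, 6.0068/1 → 6; chars 86.
Subsquare (5′×2.5′, letters a–x): 0.5333/0.0833333 → 6 → g, 0.0068/0.0416667 → 0 → a; chars ga.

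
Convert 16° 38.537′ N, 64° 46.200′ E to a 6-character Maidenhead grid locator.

MK26jp

Add 180° to longitude and 90° to latitude: 244.7700, 106.6423.
Field (20°×10°, letters A–R): 244.7700/20 → 12 → M, 106.6423/10 → 10 → K; chars MK.
Square (2°×1°, digits 0–9): 4.7700/2 → 2, 6.6423/1 → 6; chars 26.
Subsquare (5′×2.5′, letters a–x): 0.7700/0.0833333 → 9 → j, 0.6423/0.0416667 → 15 → p; chars jp.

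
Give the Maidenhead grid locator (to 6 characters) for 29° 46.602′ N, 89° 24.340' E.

Offset from 180°W / 90°S: lon 269.4057°, lat 119.7767°.
Field: 269.4057/20 → 13 → N, 119.7767/10 → 11 → L; chars NL.
Square: 9.4057/2 → 4, 9.7767/1 → 9; chars 49.
Subsquare: 1.4057/0.0833333 → 16 → q, 0.7767/0.0416667 → 18 → s; chars qs.

NL49qs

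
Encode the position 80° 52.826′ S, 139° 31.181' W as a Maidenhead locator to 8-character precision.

Shift to the Maidenhead origin (180°W, 90°S): lon 40.48032, lat 9.11957.
Field: lon ⌊40.48032/20⌋ = 2 → C; lat ⌊9.11957/10⌋ = 0 → A.
Square: lon ⌊0.48032/2⌋ = 0; lat ⌊9.11957/1⌋ = 9.
Subsquare: lon ⌊0.48032/0.0833333⌋ = 5 → f; lat ⌊0.11957/0.0416667⌋ = 2 → c.
Extended square: lon ⌊0.06365/0.00833333⌋ = 7; lat ⌊0.03623/0.00416667⌋ = 8.

CA09fc78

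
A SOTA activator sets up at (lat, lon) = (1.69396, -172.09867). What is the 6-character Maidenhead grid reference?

AJ31wq

Offset from 180°W / 90°S: lon 7.9013°, lat 91.6940°.
Field: lon ⌊7.9013/20⌋ = 0 → A; lat ⌊91.6940/10⌋ = 9 → J.
Square: lon ⌊7.9013/2⌋ = 3; lat ⌊1.6940/1⌋ = 1.
Subsquare: lon ⌊1.9013/0.0833333⌋ = 22 → w; lat ⌊0.6940/0.0416667⌋ = 16 → q.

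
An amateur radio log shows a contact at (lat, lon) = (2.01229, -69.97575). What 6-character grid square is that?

FJ52aa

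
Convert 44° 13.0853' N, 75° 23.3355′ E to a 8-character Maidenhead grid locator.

Add 180° to longitude and 90° to latitude: 255.38893, 134.21809.
Field: lon ⌊255.38893/20⌋ = 12 → M; lat ⌊134.21809/10⌋ = 13 → N.
Square: lon ⌊15.38893/2⌋ = 7; lat ⌊4.21809/1⌋ = 4.
Subsquare: lon ⌊1.38893/0.0833333⌋ = 16 → q; lat ⌊0.21809/0.0416667⌋ = 5 → f.
Extended square: lon ⌊0.05559/0.00833333⌋ = 6; lat ⌊0.00975/0.00416667⌋ = 2.

MN74qf62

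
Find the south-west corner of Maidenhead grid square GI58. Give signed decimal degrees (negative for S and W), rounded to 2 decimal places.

Field G=6, I=8: +6·20° lon, +8·10° lat → SW at lon -60°, lat -10°.
Square 5, 8: +5·2° lon, +8·1° lat → SW at lon -50°, lat -2°.
latitude -2.00, longitude -50.00.

-2.00, -50.00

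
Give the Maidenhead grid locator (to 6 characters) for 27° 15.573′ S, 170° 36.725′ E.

RG52hr

Add 180° to longitude and 90° to latitude: 350.6121, 62.7404.
Field: lon ⌊350.6121/20⌋ = 17 → R; lat ⌊62.7404/10⌋ = 6 → G.
Square: lon ⌊10.6121/2⌋ = 5; lat ⌊2.7404/1⌋ = 2.
Subsquare: lon ⌊0.6121/0.0833333⌋ = 7 → h; lat ⌊0.7404/0.0416667⌋ = 17 → r.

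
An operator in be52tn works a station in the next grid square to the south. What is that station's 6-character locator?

BE52tm

Latitude subsquare n = 13; −1 → 12 = m.
The longitude characters are unchanged.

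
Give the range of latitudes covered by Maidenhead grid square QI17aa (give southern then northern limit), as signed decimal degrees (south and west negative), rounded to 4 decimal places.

Field Q=16, I=8: +16·20° lon, +8·10° lat → SW at lon 140°, lat -10°.
Square 1, 7: +1·2° lon, +7·1° lat → SW at lon 142°, lat -3°.
Subsquare a=0, a=0: +0·0.0833333° lon, +0·0.0416667° lat → SW at lon 142°, lat -3°.
Cell spans 0.0833333° lon × 0.0416667° lat.
south -3.0000, north -2.9583.

-3.0000, -2.9583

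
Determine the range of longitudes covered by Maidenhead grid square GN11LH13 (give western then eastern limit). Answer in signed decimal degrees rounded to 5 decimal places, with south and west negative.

-57.07500, -57.06667

Field G=6, N=13: +6·20° lon, +13·10° lat → SW at lon -60°, lat 40°.
Square 1, 1: +1·2° lon, +1·1° lat → SW at lon -58°, lat 41°.
Subsquare l=11, h=7: +11·0.0833333° lon, +7·0.0416667° lat → SW at lon -57.0833°, lat 41.2917°.
Extended square 1, 3: +1·0.00833333° lon, +3·0.00416667° lat → SW at lon -57.075°, lat 41.3042°.
Cell spans 0.00833333° lon × 0.00416667° lat.
west -57.07500, east -57.06667.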